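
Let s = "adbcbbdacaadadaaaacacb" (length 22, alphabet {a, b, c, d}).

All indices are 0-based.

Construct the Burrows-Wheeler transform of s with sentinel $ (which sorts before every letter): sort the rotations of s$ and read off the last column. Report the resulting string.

bdaacdacda$ccdbaaababaa

rank  rotation                 last
    0  $adbcbbdacaadadaaaacacb  b
    1  aaaacacb$adbcbbdacaadad  d
    2  aaacacb$adbcbbdacaadada  a
    3  aacacb$adbcbbdacaadadaa  a
    4  aadadaaaacacb$adbcbbdac  c
    5  acaadadaaaacacb$adbcbbd  d
    6  acacb$adbcbbdacaadadaaa  a
    7  acb$adbcbbdacaadadaaaac  c
    8  adaaaacacb$adbcbbdacaad  d
    9  adadaaaacacb$adbcbbdaca  a
   10  adbcbbdacaadadaaaacacb$  $
   11  b$adbcbbdacaadadaaaacac  c
   12  bbdacaadadaaaacacb$adbc  c
   13  bcbbdacaadadaaaacacb$ad  d
   14  bdacaadadaaaacacb$adbcb  b
   15  caadadaaaacacb$adbcbbda  a
   16  cacb$adbcbbdacaadadaaaa  a
   17  cb$adbcbbdacaadadaaaaca  a
   18  cbbdacaadadaaaacacb$adb  b
   19  daaaacacb$adbcbbdacaada  a
   20  dacaadadaaaacacb$adbcbb  b
   21  dadaaaacacb$adbcbbdacaa  a
   22  dbcbbdacaadadaaaacacb$a  a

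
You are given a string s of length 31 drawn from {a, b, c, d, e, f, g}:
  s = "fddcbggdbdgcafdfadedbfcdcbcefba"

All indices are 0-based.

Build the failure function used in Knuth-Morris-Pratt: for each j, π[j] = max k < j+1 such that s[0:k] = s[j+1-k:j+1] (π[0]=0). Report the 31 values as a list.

π[0] = 0
j=1 s[j]='d': π[1]=0 (border '')
j=2 s[j]='d': π[2]=0 (border '')
j=3 s[j]='c': π[3]=0 (border '')
j=4 s[j]='b': π[4]=0 (border '')
j=5 s[j]='g': π[5]=0 (border '')
j=6 s[j]='g': π[6]=0 (border '')
j=7 s[j]='d': π[7]=0 (border '')
j=8 s[j]='b': π[8]=0 (border '')
j=9 s[j]='d': π[9]=0 (border '')
j=10 s[j]='g': π[10]=0 (border '')
j=11 s[j]='c': π[11]=0 (border '')
j=12 s[j]='a': π[12]=0 (border '')
j=13 s[j]='f': π[13]=1 (border 'f')
j=14 s[j]='d': π[14]=2 (border 'fd')
j=15 s[j]='f': k: 2→0; π[15]=1 (border 'f')
j=16 s[j]='a': k: 1→0; π[16]=0 (border '')
j=17 s[j]='d': π[17]=0 (border '')
j=18 s[j]='e': π[18]=0 (border '')
j=19 s[j]='d': π[19]=0 (border '')
j=20 s[j]='b': π[20]=0 (border '')
j=21 s[j]='f': π[21]=1 (border 'f')
j=22 s[j]='c': k: 1→0; π[22]=0 (border '')
j=23 s[j]='d': π[23]=0 (border '')
j=24 s[j]='c': π[24]=0 (border '')
j=25 s[j]='b': π[25]=0 (border '')
j=26 s[j]='c': π[26]=0 (border '')
j=27 s[j]='e': π[27]=0 (border '')
j=28 s[j]='f': π[28]=1 (border 'f')
j=29 s[j]='b': k: 1→0; π[29]=0 (border '')
j=30 s[j]='a': π[30]=0 (border '')

[0, 0, 0, 0, 0, 0, 0, 0, 0, 0, 0, 0, 0, 1, 2, 1, 0, 0, 0, 0, 0, 1, 0, 0, 0, 0, 0, 0, 1, 0, 0]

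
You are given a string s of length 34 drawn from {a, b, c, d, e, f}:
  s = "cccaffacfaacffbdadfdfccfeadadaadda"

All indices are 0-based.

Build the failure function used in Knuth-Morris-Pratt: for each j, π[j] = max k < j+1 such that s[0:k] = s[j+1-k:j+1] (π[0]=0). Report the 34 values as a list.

π[0] = 0
j=1 s[j]='c': π[1]=1 (border 'c')
j=2 s[j]='c': π[2]=2 (border 'cc')
j=3 s[j]='a': k: 2→1→0; π[3]=0 (border '')
j=4 s[j]='f': π[4]=0 (border '')
j=5 s[j]='f': π[5]=0 (border '')
j=6 s[j]='a': π[6]=0 (border '')
j=7 s[j]='c': π[7]=1 (border 'c')
j=8 s[j]='f': k: 1→0; π[8]=0 (border '')
j=9 s[j]='a': π[9]=0 (border '')
j=10 s[j]='a': π[10]=0 (border '')
j=11 s[j]='c': π[11]=1 (border 'c')
j=12 s[j]='f': k: 1→0; π[12]=0 (border '')
j=13 s[j]='f': π[13]=0 (border '')
j=14 s[j]='b': π[14]=0 (border '')
j=15 s[j]='d': π[15]=0 (border '')
j=16 s[j]='a': π[16]=0 (border '')
j=17 s[j]='d': π[17]=0 (border '')
j=18 s[j]='f': π[18]=0 (border '')
j=19 s[j]='d': π[19]=0 (border '')
j=20 s[j]='f': π[20]=0 (border '')
j=21 s[j]='c': π[21]=1 (border 'c')
j=22 s[j]='c': π[22]=2 (border 'cc')
j=23 s[j]='f': k: 2→1→0; π[23]=0 (border '')
j=24 s[j]='e': π[24]=0 (border '')
j=25 s[j]='a': π[25]=0 (border '')
j=26 s[j]='d': π[26]=0 (border '')
j=27 s[j]='a': π[27]=0 (border '')
j=28 s[j]='d': π[28]=0 (border '')
j=29 s[j]='a': π[29]=0 (border '')
j=30 s[j]='a': π[30]=0 (border '')
j=31 s[j]='d': π[31]=0 (border '')
j=32 s[j]='d': π[32]=0 (border '')
j=33 s[j]='a': π[33]=0 (border '')

[0, 1, 2, 0, 0, 0, 0, 1, 0, 0, 0, 1, 0, 0, 0, 0, 0, 0, 0, 0, 0, 1, 2, 0, 0, 0, 0, 0, 0, 0, 0, 0, 0, 0]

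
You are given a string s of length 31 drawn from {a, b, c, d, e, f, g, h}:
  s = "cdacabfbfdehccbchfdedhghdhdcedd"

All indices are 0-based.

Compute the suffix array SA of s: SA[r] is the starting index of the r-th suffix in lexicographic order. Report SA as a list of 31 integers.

[4, 2, 14, 5, 7, 3, 13, 12, 0, 27, 15, 30, 1, 26, 29, 18, 9, 24, 20, 28, 19, 10, 6, 17, 8, 22, 11, 25, 23, 16, 21]

rank | idx | suffix
   0 |   4 | abfbfdehccbchfdedhghdhdcedd
   1 |   2 | acabfbfdehccbchfdedhghdhdcedd
   2 |  14 | bchfdedhghdhdcedd
   3 |   5 | bfbfdehccbchfdedhghdhdcedd
   4 |   7 | bfdehccbchfdedhghdhdcedd
   5 |   3 | cabfbfdehccbchfdedhghdhdcedd
   6 |  13 | cbchfdedhghdhdcedd
   7 |  12 | ccbchfdedhghdhdcedd
   8 |   0 | cdacabfbfdehccbchfdedhghdhdcedd
   9 |  27 | cedd
  10 |  15 | chfdedhghdhdcedd
  11 |  30 | d
  12 |   1 | dacabfbfdehccbchfdedhghdhdcedd
  13 |  26 | dcedd
  14 |  29 | dd
  15 |  18 | dedhghdhdcedd
  16 |   9 | dehccbchfdedhghdhdcedd
  17 |  24 | dhdcedd
  18 |  20 | dhghdhdcedd
  19 |  28 | edd
  20 |  19 | edhghdhdcedd
  21 |  10 | ehccbchfdedhghdhdcedd
  22 |   6 | fbfdehccbchfdedhghdhdcedd
  23 |  17 | fdedhghdhdcedd
  24 |   8 | fdehccbchfdedhghdhdcedd
  25 |  22 | ghdhdcedd
  26 |  11 | hccbchfdedhghdhdcedd
  27 |  25 | hdcedd
  28 |  23 | hdhdcedd
  29 |  16 | hfdedhghdhdcedd
  30 |  21 | hghdhdcedd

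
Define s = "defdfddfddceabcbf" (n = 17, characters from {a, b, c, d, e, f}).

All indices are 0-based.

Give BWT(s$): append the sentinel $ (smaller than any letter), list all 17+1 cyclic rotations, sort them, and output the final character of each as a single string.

rank  rotation            last
    0  $defdfddfddceabcbf  f
    1  abcbf$defdfddfddce  e
    2  bcbf$defdfddfddcea  a
    3  bf$defdfddfddceabc  c
    4  cbf$defdfddfddceab  b
    5  ceabcbf$defdfddfdd  d
    6  dceabcbf$defdfddfd  d
    7  ddceabcbf$defdfddf  f
    8  ddfddceabcbf$defdf  f
    9  defdfddfddceabcbf$  $
   10  dfddceabcbf$defdfd  d
   11  dfddfddceabcbf$def  f
   12  eabcbf$defdfddfddc  c
   13  efdfddfddceabcbf$d  d
   14  f$defdfddfddceabcb  b
   15  fddceabcbf$defdfdd  d
   16  fddfddceabcbf$defd  d
   17  fdfddfddceabcbf$de  e

feacbddff$dfcdbdde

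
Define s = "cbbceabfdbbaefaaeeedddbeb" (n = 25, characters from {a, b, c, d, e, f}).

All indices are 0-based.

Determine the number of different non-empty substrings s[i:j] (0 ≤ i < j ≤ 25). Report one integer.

301

sorted suffixes:
  #0 SA[0]=14  'aaeeedddbeb'
  #1 SA[1]=5  'abfdbbaefaaeeedddbeb'
  #2 SA[2]=15  'aeeedddbeb'
  #3 SA[3]=11  'aefaaeeedddbeb'
  #4 SA[4]=24  'b'
  #5 SA[5]=10  'baefaaeeedddbeb'
  #6 SA[6]=9  'bbaefaaeeedddbeb'
  #7 SA[7]=1  'bbceabfdbbaefaaeeedddbeb'
  #8 SA[8]=2  'bceabfdbbaefaaeeedddbeb'
  #9 SA[9]=22  'beb'
  #10 SA[10]=6  'bfdbbaefaaeeedddbeb'
  #11 SA[11]=0  'cbbceabfdbbaefaaeeedddbeb'
  #12 SA[12]=3  'ceabfdbbaefaaeeedddbeb'
  #13 SA[13]=8  'dbbaefaaeeedddbeb'
  #14 SA[14]=21  'dbeb'
  #15 SA[15]=20  'ddbeb'
  #16 SA[16]=19  'dddbeb'
  #17 SA[17]=4  'eabfdbbaefaaeeedddbeb'
  #18 SA[18]=23  'eb'
  #19 SA[19]=18  'edddbeb'
  #20 SA[20]=17  'eedddbeb'
  #21 SA[21]=16  'eeedddbeb'
  #22 SA[22]=12  'efaaeeedddbeb'
  #23 SA[23]=13  'faaeeedddbeb'
  #24 SA[24]=7  'fdbbaefaaeeedddbeb'

SA = [14, 5, 15, 11, 24, 10, 9, 1, 2, 22, 6, 0, 3, 8, 21, 20, 19, 4, 23, 18, 17, 16, 12, 13, 7]
[i] adj suffixes → lcp
  [1] 14/5 → 1 ('a')
  [2] 5/15 → 1 ('a')
  [3] 15/11 → 2 ('ae')
  [4] 11/24 → 0 ('')
  [5] 24/10 → 1 ('b')
  [6] 10/9 → 1 ('b')
  [7] 9/1 → 2 ('bb')
  [8] 1/2 → 1 ('b')
  [9] 2/22 → 1 ('b')
  [10] 22/6 → 1 ('b')
  [11] 6/0 → 0 ('')
  [12] 0/3 → 1 ('c')
  [13] 3/8 → 0 ('')
  [14] 8/21 → 2 ('db')
  [15] 21/20 → 1 ('d')
  [16] 20/19 → 2 ('dd')
  [17] 19/4 → 0 ('')
  [18] 4/23 → 1 ('e')
  [19] 23/18 → 1 ('e')
  [20] 18/17 → 1 ('e')
  [21] 17/16 → 2 ('ee')
  [22] 16/12 → 1 ('e')
  [23] 12/13 → 0 ('')
  [24] 13/7 → 1 ('f')

n(n+1)/2 = 25·26/2 = 325
Σ LCP = 0 + 1 + 1 + 2 + 0 + 1 + 1 + 2 + 1 + 1 + 1 + 0 + 1 + 0 + 2 + 1 + 2 + 0 + 1 + 1 + 1 + 2 + 1 + 0 + 1 = 24
distinct = 325 − 24 = 301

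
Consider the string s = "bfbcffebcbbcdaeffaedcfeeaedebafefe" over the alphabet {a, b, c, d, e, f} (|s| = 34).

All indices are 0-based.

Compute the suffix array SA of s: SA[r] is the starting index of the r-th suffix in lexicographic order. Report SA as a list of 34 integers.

rank | idx | suffix
   0 |  17 | aedcfeeaedebafefe
   1 |  24 | aedebafefe
   2 |  13 | aeffaedcfeeaedebafefe
   3 |  29 | afefe
   4 |  28 | bafefe
   5 |   9 | bbcdaeffaedcfeeaedebafefe
   6 |   7 | bcbbcdaeffaedcfeeaedebafefe
   7 |  10 | bcdaeffaedcfeeaedebafefe
   8 |   2 | bcffebcbbcdaeffaedcfeeaedebafefe
   9 |   0 | bfbcffebcbbcdaeffaedcfeeaedebafefe
  10 |   8 | cbbcdaeffaedcfeeaedebafefe
  11 |  11 | cdaeffaedcfeeaedebafefe
  12 |  20 | cfeeaedebafefe
  13 |   3 | cffebcbbcdaeffaedcfeeaedebafefe
  14 |  12 | daeffaedcfeeaedebafefe
  15 |  19 | dcfeeaedebafefe
  16 |  26 | debafefe
  17 |  33 | e
  18 |  23 | eaedebafefe
  19 |  27 | ebafefe
  20 |   6 | ebcbbcdaeffaedcfeeaedebafefe
  21 |  18 | edcfeeaedebafefe
  22 |  25 | edebafefe
  23 |  22 | eeaedebafefe
  24 |  31 | efe
  25 |  14 | effaedcfeeaedebafefe
  26 |  16 | faedcfeeaedebafefe
  27 |   1 | fbcffebcbbcdaeffaedcfeeaedebafefe
  28 |  32 | fe
  29 |   5 | febcbbcdaeffaedcfeeaedebafefe
  30 |  21 | feeaedebafefe
  31 |  30 | fefe
  32 |  15 | ffaedcfeeaedebafefe
  33 |   4 | ffebcbbcdaeffaedcfeeaedebafefe

[17, 24, 13, 29, 28, 9, 7, 10, 2, 0, 8, 11, 20, 3, 12, 19, 26, 33, 23, 27, 6, 18, 25, 22, 31, 14, 16, 1, 32, 5, 21, 30, 15, 4]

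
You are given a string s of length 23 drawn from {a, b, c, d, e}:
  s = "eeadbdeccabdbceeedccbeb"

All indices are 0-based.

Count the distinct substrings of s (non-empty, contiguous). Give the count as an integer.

rank | idx | suffix
   0 |   9 | abdbceeedccbeb
   1 |   2 | adbdeccabdbceeedccbeb
   2 |  22 | b
   3 |  12 | bceeedccbeb
   4 |  10 | bdbceeedccbeb
   5 |   4 | bdeccabdbceeedccbeb
   6 |  20 | beb
   7 |   8 | cabdbceeedccbeb
   8 |  19 | cbeb
   9 |   7 | ccabdbceeedccbeb
  10 |  18 | ccbeb
  11 |  13 | ceeedccbeb
  12 |  11 | dbceeedccbeb
  13 |   3 | dbdeccabdbceeedccbeb
  14 |  17 | dccbeb
  15 |   5 | deccabdbceeedccbeb
  16 |   1 | eadbdeccabdbceeedccbeb
  17 |  21 | eb
  18 |   6 | eccabdbceeedccbeb
  19 |  16 | edccbeb
  20 |   0 | eeadbdeccabdbceeedccbeb
  21 |  15 | eedccbeb
  22 |  14 | eeedccbeb

SA = [9, 2, 22, 12, 10, 4, 20, 8, 19, 7, 18, 13, 11, 3, 17, 5, 1, 21, 6, 16, 0, 15, 14]
rank  pair      lcp
   1  s[9:],s[2:]  1  'a'
   2  s[2:],s[22:]  0  ''
   3  s[22:],s[12:]  1  'b'
   4  s[12:],s[10:]  1  'b'
   5  s[10:],s[4:]  2  'bd'
   6  s[4:],s[20:]  1  'b'
   7  s[20:],s[8:]  0  ''
   8  s[8:],s[19:]  1  'c'
   9  s[19:],s[7:]  1  'c'
  10  s[7:],s[18:]  2  'cc'
  11  s[18:],s[13:]  1  'c'
  12  s[13:],s[11:]  0  ''
  13  s[11:],s[3:]  2  'db'
  14  s[3:],s[17:]  1  'd'
  15  s[17:],s[5:]  1  'd'
  16  s[5:],s[1:]  0  ''
  17  s[1:],s[21:]  1  'e'
  18  s[21:],s[6:]  1  'e'
  19  s[6:],s[16:]  1  'e'
  20  s[16:],s[0:]  1  'e'
  21  s[0:],s[15:]  2  'ee'
  22  s[15:],s[14:]  2  'ee'

n(n+1)/2 = 23·24/2 = 276
Σ LCP = 0 + 1 + 0 + 1 + 1 + 2 + 1 + 0 + 1 + 1 + 2 + 1 + 0 + 2 + 1 + 1 + 0 + 1 + 1 + 1 + 1 + 2 + 2 = 23
distinct = 276 − 23 = 253

253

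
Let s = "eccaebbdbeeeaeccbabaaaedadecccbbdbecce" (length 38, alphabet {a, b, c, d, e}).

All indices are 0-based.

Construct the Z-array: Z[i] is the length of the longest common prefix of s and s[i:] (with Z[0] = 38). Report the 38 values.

Z[0]=38
i=1: fresh scan; Z[1]=0
i=2: fresh scan; Z[2]=0
i=3: fresh scan; Z[3]=0
i=4: fresh scan; Z[4]=1 scan→box=[4,5)
i=5: fresh scan; Z[5]=0
i=6: fresh scan; Z[6]=0
i=7: fresh scan; Z[7]=0
i=8: fresh scan; Z[8]=0
i=9: fresh scan; Z[9]=1 scan→box=[9,10)
i=10: fresh scan; Z[10]=1 scan→box=[10,11)
i=11: fresh scan; Z[11]=1 scan→box=[11,12)
i=12: fresh scan; Z[12]=0
i=13: fresh scan; Z[13]=3 scan→box=[13,16)
i=14: min(r-i=2, Z[1]=0)=0; Z[14]=0
i=15: min(r-i=1, Z[2]=0)=0; Z[15]=0
i=16: fresh scan; Z[16]=0
i=17: fresh scan; Z[17]=0
i=18: fresh scan; Z[18]=0
i=19: fresh scan; Z[19]=0
i=20: fresh scan; Z[20]=0
i=21: fresh scan; Z[21]=0
i=22: fresh scan; Z[22]=1 scan→box=[22,23)
i=23: fresh scan; Z[23]=0
i=24: fresh scan; Z[24]=0
i=25: fresh scan; Z[25]=0
i=26: fresh scan; Z[26]=3 scan→box=[26,29)
i=27: min(r-i=2, Z[1]=0)=0; Z[27]=0
i=28: min(r-i=1, Z[2]=0)=0; Z[28]=0
i=29: fresh scan; Z[29]=0
i=30: fresh scan; Z[30]=0
i=31: fresh scan; Z[31]=0
i=32: fresh scan; Z[32]=0
i=33: fresh scan; Z[33]=0
i=34: fresh scan; Z[34]=3 scan→box=[34,37)
i=35: min(r-i=2, Z[1]=0)=0; Z[35]=0
i=36: min(r-i=1, Z[2]=0)=0; Z[36]=0
i=37: fresh scan; Z[37]=1 scan→box=[37,38)

[38, 0, 0, 0, 1, 0, 0, 0, 0, 1, 1, 1, 0, 3, 0, 0, 0, 0, 0, 0, 0, 0, 1, 0, 0, 0, 3, 0, 0, 0, 0, 0, 0, 0, 3, 0, 0, 1]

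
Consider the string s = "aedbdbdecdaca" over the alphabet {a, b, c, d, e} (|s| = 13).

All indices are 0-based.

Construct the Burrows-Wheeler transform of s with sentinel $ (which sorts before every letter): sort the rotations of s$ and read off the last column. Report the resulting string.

rank  rotation        last
    0  $aedbdbdecdaca  a
    1  a$aedbdbdecdac  c
    2  aca$aedbdbdecd  d
    3  aedbdbdecdaca$  $
    4  bdbdecdaca$aed  d
    5  bdecdaca$aedbd  d
    6  ca$aedbdbdecda  a
    7  cdaca$aedbdbde  e
    8  daca$aedbdbdec  c
    9  dbdbdecdaca$ae  e
   10  dbdecdaca$aedb  b
   11  decdaca$aedbdb  b
   12  ecdaca$aedbdbd  d
   13  edbdbdecdaca$a  a

acd$ddaecebbda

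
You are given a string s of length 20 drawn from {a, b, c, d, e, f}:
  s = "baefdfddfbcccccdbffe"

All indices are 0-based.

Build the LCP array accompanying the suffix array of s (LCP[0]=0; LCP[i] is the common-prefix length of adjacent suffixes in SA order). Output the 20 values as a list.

rank | idx | suffix
   0 |   1 | aefdfddfbcccccdbffe
   1 |   0 | baefdfddfbcccccdbffe
   2 |   9 | bcccccdbffe
   3 |  16 | bffe
   4 |  10 | cccccdbffe
   5 |  11 | ccccdbffe
   6 |  12 | cccdbffe
   7 |  13 | ccdbffe
   8 |  14 | cdbffe
   9 |  15 | dbffe
  10 |   6 | ddfbcccccdbffe
  11 |   7 | dfbcccccdbffe
  12 |   4 | dfddfbcccccdbffe
  13 |  19 | e
  14 |   2 | efdfddfbcccccdbffe
  15 |   8 | fbcccccdbffe
  16 |   5 | fddfbcccccdbffe
  17 |   3 | fdfddfbcccccdbffe
  18 |  18 | fe
  19 |  17 | ffe

SA = [1, 0, 9, 16, 10, 11, 12, 13, 14, 15, 6, 7, 4, 19, 2, 8, 5, 3, 18, 17]
rank  pair      lcp
   1  s[1:],s[0:]  0  ''
   2  s[0:],s[9:]  1  'b'
   3  s[9:],s[16:]  1  'b'
   4  s[16:],s[10:]  0  ''
   5  s[10:],s[11:]  4  'cccc'
   6  s[11:],s[12:]  3  'ccc'
   7  s[12:],s[13:]  2  'cc'
   8  s[13:],s[14:]  1  'c'
   9  s[14:],s[15:]  0  ''
  10  s[15:],s[6:]  1  'd'
  11  s[6:],s[7:]  1  'd'
  12  s[7:],s[4:]  2  'df'
  13  s[4:],s[19:]  0  ''
  14  s[19:],s[2:]  1  'e'
  15  s[2:],s[8:]  0  ''
  16  s[8:],s[5:]  1  'f'
  17  s[5:],s[3:]  2  'fd'
  18  s[3:],s[18:]  1  'f'
  19  s[18:],s[17:]  1  'f'

[0, 0, 1, 1, 0, 4, 3, 2, 1, 0, 1, 1, 2, 0, 1, 0, 1, 2, 1, 1]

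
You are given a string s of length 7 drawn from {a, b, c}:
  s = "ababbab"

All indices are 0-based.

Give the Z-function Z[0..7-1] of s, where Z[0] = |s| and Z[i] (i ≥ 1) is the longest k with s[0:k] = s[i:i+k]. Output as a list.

Z[0]=7
i=1: fresh scan; Z[1]=0
i=2: fresh scan; Z[2]=2 grow→box=[2,4)
i=3: min(r-i=1, Z[1]=0)=0; Z[3]=0
i=4: fresh scan; Z[4]=0
i=5: fresh scan; Z[5]=2 grow→box=[5,7)
i=6: min(r-i=1, Z[1]=0)=0; Z[6]=0

[7, 0, 2, 0, 0, 2, 0]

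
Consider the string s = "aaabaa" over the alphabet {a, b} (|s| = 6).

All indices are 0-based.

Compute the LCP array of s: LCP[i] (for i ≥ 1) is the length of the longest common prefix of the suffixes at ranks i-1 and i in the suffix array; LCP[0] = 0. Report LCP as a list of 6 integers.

[0, 1, 2, 2, 1, 0]

rank→(start, suffix):
  0 → (5, 'a')
  1 → (4, 'aa')
  2 → (0, 'aaabaa')
  3 → (1, 'aabaa')
  4 → (2, 'abaa')
  5 → (3, 'baa')

SA = [5, 4, 0, 1, 2, 3]
i: (SA[i-1],SA[i]) lcp shared
  1: (5,4) 1 'a'
  2: (4,0) 2 'aa'
  3: (0,1) 2 'aa'
  4: (1,2) 1 'a'
  5: (2,3) 0 ''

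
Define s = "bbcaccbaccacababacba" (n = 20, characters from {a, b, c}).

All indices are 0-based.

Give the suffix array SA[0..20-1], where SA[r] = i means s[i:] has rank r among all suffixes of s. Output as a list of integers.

[19, 12, 14, 10, 16, 7, 3, 18, 13, 15, 6, 0, 1, 11, 9, 2, 17, 5, 8, 4]

sorted suffixes:
  #0 SA[0]=19  'a'
  #1 SA[1]=12  'ababacba'
  #2 SA[2]=14  'abacba'
  #3 SA[3]=10  'acababacba'
  #4 SA[4]=16  'acba'
  #5 SA[5]=7  'accacababacba'
  #6 SA[6]=3  'accbaccacababacba'
  #7 SA[7]=18  'ba'
  #8 SA[8]=13  'babacba'
  #9 SA[9]=15  'bacba'
  #10 SA[10]=6  'baccacababacba'
  #11 SA[11]=0  'bbcaccbaccacababacba'
  #12 SA[12]=1  'bcaccbaccacababacba'
  #13 SA[13]=11  'cababacba'
  #14 SA[14]=9  'cacababacba'
  #15 SA[15]=2  'caccbaccacababacba'
  #16 SA[16]=17  'cba'
  #17 SA[17]=5  'cbaccacababacba'
  #18 SA[18]=8  'ccacababacba'
  #19 SA[19]=4  'ccbaccacababacba'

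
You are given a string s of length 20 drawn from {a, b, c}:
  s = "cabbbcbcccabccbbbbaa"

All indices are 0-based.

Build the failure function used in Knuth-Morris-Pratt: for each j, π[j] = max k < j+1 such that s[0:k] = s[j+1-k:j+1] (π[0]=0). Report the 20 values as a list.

π[0] = 0
j=1 s[j]='a': π[1]=0 (border '')
j=2 s[j]='b': π[2]=0 (border '')
j=3 s[j]='b': π[3]=0 (border '')
j=4 s[j]='b': π[4]=0 (border '')
j=5 s[j]='c': π[5]=1 (border 'c')
j=6 s[j]='b': k: 1→0; π[6]=0 (border '')
j=7 s[j]='c': π[7]=1 (border 'c')
j=8 s[j]='c': k: 1→0; π[8]=1 (border 'c')
j=9 s[j]='c': k: 1→0; π[9]=1 (border 'c')
j=10 s[j]='a': π[10]=2 (border 'ca')
j=11 s[j]='b': π[11]=3 (border 'cab')
j=12 s[j]='c': k: 3→0; π[12]=1 (border 'c')
j=13 s[j]='c': k: 1→0; π[13]=1 (border 'c')
j=14 s[j]='b': k: 1→0; π[14]=0 (border '')
j=15 s[j]='b': π[15]=0 (border '')
j=16 s[j]='b': π[16]=0 (border '')
j=17 s[j]='b': π[17]=0 (border '')
j=18 s[j]='a': π[18]=0 (border '')
j=19 s[j]='a': π[19]=0 (border '')

[0, 0, 0, 0, 0, 1, 0, 1, 1, 1, 2, 3, 1, 1, 0, 0, 0, 0, 0, 0]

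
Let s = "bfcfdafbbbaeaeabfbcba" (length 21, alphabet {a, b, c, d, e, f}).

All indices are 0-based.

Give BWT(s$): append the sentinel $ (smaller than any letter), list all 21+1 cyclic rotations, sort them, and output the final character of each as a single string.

abeebdcbbffa$bffaaabbc

rank  rotation                last
    0  $bfcfdafbbbaeaeabfbcba  a
    1  a$bfcfdafbbbaeaeabfbcb  b
    2  abfbcba$bfcfdafbbbaeae  e
    3  aeabfbcba$bfcfdafbbbae  e
    4  aeaeabfbcba$bfcfdafbbb  b
    5  afbbbaeaeabfbcba$bfcfd  d
    6  ba$bfcfdafbbbaeaeabfbc  c
    7  baeaeabfbcba$bfcfdafbb  b
    8  bbaeaeabfbcba$bfcfdafb  b
    9  bbbaeaeabfbcba$bfcfdaf  f
   10  bcba$bfcfdafbbbaeaeabf  f
   11  bfbcba$bfcfdafbbbaeaea  a
   12  bfcfdafbbbaeaeabfbcba$  $
   13  cba$bfcfdafbbbaeaeabfb  b
   14  cfdafbbbaeaeabfbcba$bf  f
   15  dafbbbaeaeabfbcba$bfcf  f
   16  eabfbcba$bfcfdafbbbaea  a
   17  eaeabfbcba$bfcfdafbbba  a
   18  fbbbaeaeabfbcba$bfcfda  a
   19  fbcba$bfcfdafbbbaeaeab  b
   20  fcfdafbbbaeaeabfbcba$b  b
   21  fdafbbbaeaeabfbcba$bfc  c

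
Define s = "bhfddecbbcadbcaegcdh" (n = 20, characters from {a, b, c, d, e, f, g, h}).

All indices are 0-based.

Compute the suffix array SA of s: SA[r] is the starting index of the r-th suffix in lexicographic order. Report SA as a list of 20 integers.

[10, 14, 7, 8, 12, 0, 9, 13, 6, 17, 11, 3, 4, 18, 5, 15, 2, 16, 19, 1]

sorted suffixes:
  #0 SA[0]=10  'adbcaegcdh'
  #1 SA[1]=14  'aegcdh'
  #2 SA[2]=7  'bbcadbcaegcdh'
  #3 SA[3]=8  'bcadbcaegcdh'
  #4 SA[4]=12  'bcaegcdh'
  #5 SA[5]=0  'bhfddecbbcadbcaegcdh'
  #6 SA[6]=9  'cadbcaegcdh'
  #7 SA[7]=13  'caegcdh'
  #8 SA[8]=6  'cbbcadbcaegcdh'
  #9 SA[9]=17  'cdh'
  #10 SA[10]=11  'dbcaegcdh'
  #11 SA[11]=3  'ddecbbcadbcaegcdh'
  #12 SA[12]=4  'decbbcadbcaegcdh'
  #13 SA[13]=18  'dh'
  #14 SA[14]=5  'ecbbcadbcaegcdh'
  #15 SA[15]=15  'egcdh'
  #16 SA[16]=2  'fddecbbcadbcaegcdh'
  #17 SA[17]=16  'gcdh'
  #18 SA[18]=19  'h'
  #19 SA[19]=1  'hfddecbbcadbcaegcdh'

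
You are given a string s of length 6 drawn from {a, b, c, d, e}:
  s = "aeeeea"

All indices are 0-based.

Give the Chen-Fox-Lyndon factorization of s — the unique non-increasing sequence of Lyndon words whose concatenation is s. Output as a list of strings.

emit factor 1: 'aeeee' (i=0, period=5)
emit factor 2: 'a' (i=5, period=1)

["aeeee", "a"]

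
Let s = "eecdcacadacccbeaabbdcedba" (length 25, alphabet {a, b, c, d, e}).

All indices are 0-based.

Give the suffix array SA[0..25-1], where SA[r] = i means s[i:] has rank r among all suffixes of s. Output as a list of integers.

[24, 15, 16, 5, 9, 7, 23, 17, 18, 13, 4, 6, 12, 11, 10, 2, 20, 8, 22, 3, 19, 14, 1, 21, 0]

rank→(start, suffix):
  0 → (24, 'a')
  1 → (15, 'aabbdcedba')
  2 → (16, 'abbdcedba')
  3 → (5, 'acadacccbeaabbdcedba')
  4 → (9, 'acccbeaabbdcedba')
  5 → (7, 'adacccbeaabbdcedba')
  6 → (23, 'ba')
  7 → (17, 'bbdcedba')
  8 → (18, 'bdcedba')
  9 → (13, 'beaabbdcedba')
  10 → (4, 'cacadacccbeaabbdcedba')
  11 → (6, 'cadacccbeaabbdcedba')
  12 → (12, 'cbeaabbdcedba')
  13 → (11, 'ccbeaabbdcedba')
  14 → (10, 'cccbeaabbdcedba')
  15 → (2, 'cdcacadacccbeaabbdcedba')
  16 → (20, 'cedba')
  17 → (8, 'dacccbeaabbdcedba')
  18 → (22, 'dba')
  19 → (3, 'dcacadacccbeaabbdcedba')
  20 → (19, 'dcedba')
  21 → (14, 'eaabbdcedba')
  22 → (1, 'ecdcacadacccbeaabbdcedba')
  23 → (21, 'edba')
  24 → (0, 'eecdcacadacccbeaabbdcedba')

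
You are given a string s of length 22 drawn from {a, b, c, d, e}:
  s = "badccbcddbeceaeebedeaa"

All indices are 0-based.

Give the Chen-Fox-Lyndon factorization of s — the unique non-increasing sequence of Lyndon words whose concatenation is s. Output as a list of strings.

["b", "adccbcddbeceaeebede", "a", "a"]

emit factor 1: 'b' (i=0, period=1)
emit factor 2: 'adccbcddbeceaeebede' (i=1, period=19)
emit factor 3: 'a' (i=20, period=1)
emit factor 4: 'a' (i=21, period=1)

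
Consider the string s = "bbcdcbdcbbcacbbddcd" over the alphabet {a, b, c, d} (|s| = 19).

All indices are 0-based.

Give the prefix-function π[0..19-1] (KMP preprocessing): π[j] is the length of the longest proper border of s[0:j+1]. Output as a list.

[0, 1, 0, 0, 0, 1, 0, 0, 1, 2, 3, 0, 0, 1, 2, 0, 0, 0, 0]

π[0] = 0
j=1 s[j]='b': π[1]=1 (border 'b')
j=2 s[j]='c': k: 1→0; π[2]=0 (border '')
j=3 s[j]='d': π[3]=0 (border '')
j=4 s[j]='c': π[4]=0 (border '')
j=5 s[j]='b': π[5]=1 (border 'b')
j=6 s[j]='d': k: 1→0; π[6]=0 (border '')
j=7 s[j]='c': π[7]=0 (border '')
j=8 s[j]='b': π[8]=1 (border 'b')
j=9 s[j]='b': π[9]=2 (border 'bb')
j=10 s[j]='c': π[10]=3 (border 'bbc')
j=11 s[j]='a': k: 3→0; π[11]=0 (border '')
j=12 s[j]='c': π[12]=0 (border '')
j=13 s[j]='b': π[13]=1 (border 'b')
j=14 s[j]='b': π[14]=2 (border 'bb')
j=15 s[j]='d': k: 2→1→0; π[15]=0 (border '')
j=16 s[j]='d': π[16]=0 (border '')
j=17 s[j]='c': π[17]=0 (border '')
j=18 s[j]='d': π[18]=0 (border '')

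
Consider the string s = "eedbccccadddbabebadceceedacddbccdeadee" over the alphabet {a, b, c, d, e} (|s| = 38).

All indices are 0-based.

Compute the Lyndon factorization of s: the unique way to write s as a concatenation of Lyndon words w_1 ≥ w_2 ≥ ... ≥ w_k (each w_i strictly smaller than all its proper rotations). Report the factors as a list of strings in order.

emit factor 1: 'e' (i=0, period=1)
emit factor 2: 'e' (i=1, period=1)
emit factor 3: 'd' (i=2, period=1)
emit factor 4: 'bcccc' (i=3, period=5)
emit factor 5: 'adddb' (i=8, period=5)
emit factor 6: 'abebadceceedacddbccdeadee' (i=13, period=25)

["e", "e", "d", "bcccc", "adddb", "abebadceceedacddbccdeadee"]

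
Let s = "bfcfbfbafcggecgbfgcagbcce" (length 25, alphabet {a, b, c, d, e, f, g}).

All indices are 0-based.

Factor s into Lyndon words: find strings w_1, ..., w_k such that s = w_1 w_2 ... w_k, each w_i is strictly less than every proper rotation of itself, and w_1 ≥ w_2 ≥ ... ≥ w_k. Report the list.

emit factor 1: 'bfcf' (i=0, period=4)
emit factor 2: 'bf' (i=4, period=2)
emit factor 3: 'b' (i=6, period=1)
emit factor 4: 'afcggecgbfgcagbcce' (i=7, period=18)

["bfcf", "bf", "b", "afcggecgbfgcagbcce"]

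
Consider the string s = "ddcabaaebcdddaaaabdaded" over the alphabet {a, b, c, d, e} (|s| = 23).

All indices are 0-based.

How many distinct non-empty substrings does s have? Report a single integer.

250

rank | idx | suffix
   0 |  13 | aaaabdaded
   1 |  14 | aaabdaded
   2 |  15 | aabdaded
   3 |   5 | aaebcdddaaaabdaded
   4 |   3 | abaaebcdddaaaabdaded
   5 |  16 | abdaded
   6 |  19 | aded
   7 |   6 | aebcdddaaaabdaded
   8 |   4 | baaebcdddaaaabdaded
   9 |   8 | bcdddaaaabdaded
  10 |  17 | bdaded
  11 |   2 | cabaaebcdddaaaabdaded
  12 |   9 | cdddaaaabdaded
  13 |  22 | d
  14 |  12 | daaaabdaded
  15 |  18 | daded
  16 |   1 | dcabaaebcdddaaaabdaded
  17 |  11 | ddaaaabdaded
  18 |   0 | ddcabaaebcdddaaaabdaded
  19 |  10 | dddaaaabdaded
  20 |  20 | ded
  21 |   7 | ebcdddaaaabdaded
  22 |  21 | ed

SA = [13, 14, 15, 5, 3, 16, 19, 6, 4, 8, 17, 2, 9, 22, 12, 18, 1, 11, 0, 10, 20, 7, 21]
[i] adj suffixes → lcp
  [1] 13/14 → 3 ('aaa')
  [2] 14/15 → 2 ('aa')
  [3] 15/5 → 2 ('aa')
  [4] 5/3 → 1 ('a')
  [5] 3/16 → 2 ('ab')
  [6] 16/19 → 1 ('a')
  [7] 19/6 → 1 ('a')
  [8] 6/4 → 0 ('')
  [9] 4/8 → 1 ('b')
  [10] 8/17 → 1 ('b')
  [11] 17/2 → 0 ('')
  [12] 2/9 → 1 ('c')
  [13] 9/22 → 0 ('')
  [14] 22/12 → 1 ('d')
  [15] 12/18 → 2 ('da')
  [16] 18/1 → 1 ('d')
  [17] 1/11 → 1 ('d')
  [18] 11/0 → 2 ('dd')
  [19] 0/10 → 2 ('dd')
  [20] 10/20 → 1 ('d')
  [21] 20/7 → 0 ('')
  [22] 7/21 → 1 ('e')

n(n+1)/2 = 23·24/2 = 276
Σ LCP = 0 + 3 + 2 + 2 + 1 + 2 + 1 + 1 + 0 + 1 + 1 + 0 + 1 + 0 + 1 + 2 + 1 + 1 + 2 + 2 + 1 + 0 + 1 = 26
distinct = 276 − 26 = 250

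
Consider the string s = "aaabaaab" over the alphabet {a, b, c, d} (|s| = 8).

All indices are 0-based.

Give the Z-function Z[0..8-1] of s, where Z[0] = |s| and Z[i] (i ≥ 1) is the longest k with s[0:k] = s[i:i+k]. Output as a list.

[8, 2, 1, 0, 4, 2, 1, 0]

Z[0]=8
i=1: outside box; Z[1]=2 grow→box=[1,3)
i=2: min(r-i=1, Z[1]=2)=1; Z[2]=1
i=3: outside box; Z[3]=0
i=4: outside box; Z[4]=4 grow→box=[4,8)
i=5: min(r-i=3, Z[1]=2)=2; Z[5]=2
i=6: min(r-i=2, Z[2]=1)=1; Z[6]=1
i=7: min(r-i=1, Z[3]=0)=0; Z[7]=0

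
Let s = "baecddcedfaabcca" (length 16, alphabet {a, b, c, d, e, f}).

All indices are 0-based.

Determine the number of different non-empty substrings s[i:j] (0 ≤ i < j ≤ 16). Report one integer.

rank | idx | suffix
   0 |  15 | a
   1 |  10 | aabcca
   2 |  11 | abcca
   3 |   1 | aecddcedfaabcca
   4 |   0 | baecddcedfaabcca
   5 |  12 | bcca
   6 |  14 | ca
   7 |  13 | cca
   8 |   3 | cddcedfaabcca
   9 |   6 | cedfaabcca
  10 |   5 | dcedfaabcca
  11 |   4 | ddcedfaabcca
  12 |   8 | dfaabcca
  13 |   2 | ecddcedfaabcca
  14 |   7 | edfaabcca
  15 |   9 | faabcca

SA = [15, 10, 11, 1, 0, 12, 14, 13, 3, 6, 5, 4, 8, 2, 7, 9]
[i] adj suffixes → lcp
  [1] 15/10 → 1 ('a')
  [2] 10/11 → 1 ('a')
  [3] 11/1 → 1 ('a')
  [4] 1/0 → 0 ('')
  [5] 0/12 → 1 ('b')
  [6] 12/14 → 0 ('')
  [7] 14/13 → 1 ('c')
  [8] 13/3 → 1 ('c')
  [9] 3/6 → 1 ('c')
  [10] 6/5 → 0 ('')
  [11] 5/4 → 1 ('d')
  [12] 4/8 → 1 ('d')
  [13] 8/2 → 0 ('')
  [14] 2/7 → 1 ('e')
  [15] 7/9 → 0 ('')

n(n+1)/2 = 16·17/2 = 136
Σ LCP = 0 + 1 + 1 + 1 + 0 + 1 + 0 + 1 + 1 + 1 + 0 + 1 + 1 + 0 + 1 + 0 = 10
distinct = 136 − 10 = 126

126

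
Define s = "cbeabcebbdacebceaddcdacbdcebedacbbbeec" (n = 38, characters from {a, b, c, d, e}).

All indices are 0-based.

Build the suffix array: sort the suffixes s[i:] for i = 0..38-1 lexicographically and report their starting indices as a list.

rank | idx | suffix
   0 |   3 | abcebbdacebceaddcdacbdcebedacbbbeec
   1 |  30 | acbbbeec
   2 |  21 | acbdcebedacbbbeec
   3 |  10 | acebceaddcdacbdcebedacbbbeec
   4 |  16 | addcdacbdcebedacbbbeec
   5 |  32 | bbbeec
   6 |   7 | bbdacebceaddcdacbdcebedacbbbeec
   7 |  33 | bbeec
   8 |  13 | bceaddcdacbdcebedacbbbeec
   9 |   4 | bcebbdacebceaddcdacbdcebedacbbbeec
  10 |   8 | bdacebceaddcdacbdcebedacbbbeec
  11 |  23 | bdcebedacbbbeec
  12 |   1 | beabcebbdacebceaddcdacbdcebedacbbbeec
  13 |  27 | bedacbbbeec
  14 |  34 | beec
  15 |  37 | c
  16 |  31 | cbbbeec
  17 |  22 | cbdcebedacbbbeec
  18 |   0 | cbeabcebbdacebceaddcdacbdcebedacbbbeec
  19 |  19 | cdacbdcebedacbbbeec
  20 |  14 | ceaddcdacbdcebedacbbbeec
  21 |   5 | cebbdacebceaddcdacbdcebedacbbbeec
  22 |  11 | cebceaddcdacbdcebedacbbbeec
  23 |  25 | cebedacbbbeec
  24 |  29 | dacbbbeec
  25 |  20 | dacbdcebedacbbbeec
  26 |   9 | dacebceaddcdacbdcebedacbbbeec
  27 |  18 | dcdacbdcebedacbbbeec
  28 |  24 | dcebedacbbbeec
  29 |  17 | ddcdacbdcebedacbbbeec
  30 |   2 | eabcebbdacebceaddcdacbdcebedacbbbeec
  31 |  15 | eaddcdacbdcebedacbbbeec
  32 |   6 | ebbdacebceaddcdacbdcebedacbbbeec
  33 |  12 | ebceaddcdacbdcebedacbbbeec
  34 |  26 | ebedacbbbeec
  35 |  36 | ec
  36 |  28 | edacbbbeec
  37 |  35 | eec

[3, 30, 21, 10, 16, 32, 7, 33, 13, 4, 8, 23, 1, 27, 34, 37, 31, 22, 0, 19, 14, 5, 11, 25, 29, 20, 9, 18, 24, 17, 2, 15, 6, 12, 26, 36, 28, 35]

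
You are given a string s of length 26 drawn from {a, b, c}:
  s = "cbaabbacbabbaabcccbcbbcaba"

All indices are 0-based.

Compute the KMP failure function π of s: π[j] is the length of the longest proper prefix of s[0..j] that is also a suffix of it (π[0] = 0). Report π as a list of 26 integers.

π[0] = 0
j=1 s[j]='b': π[1]=0 (border '')
j=2 s[j]='a': π[2]=0 (border '')
j=3 s[j]='a': π[3]=0 (border '')
j=4 s[j]='b': π[4]=0 (border '')
j=5 s[j]='b': π[5]=0 (border '')
j=6 s[j]='a': π[6]=0 (border '')
j=7 s[j]='c': π[7]=1 (border 'c')
j=8 s[j]='b': π[8]=2 (border 'cb')
j=9 s[j]='a': π[9]=3 (border 'cba')
j=10 s[j]='b': k: 3→0; π[10]=0 (border '')
j=11 s[j]='b': π[11]=0 (border '')
j=12 s[j]='a': π[12]=0 (border '')
j=13 s[j]='a': π[13]=0 (border '')
j=14 s[j]='b': π[14]=0 (border '')
j=15 s[j]='c': π[15]=1 (border 'c')
j=16 s[j]='c': k: 1→0; π[16]=1 (border 'c')
j=17 s[j]='c': k: 1→0; π[17]=1 (border 'c')
j=18 s[j]='b': π[18]=2 (border 'cb')
j=19 s[j]='c': k: 2→0; π[19]=1 (border 'c')
j=20 s[j]='b': π[20]=2 (border 'cb')
j=21 s[j]='b': k: 2→0; π[21]=0 (border '')
j=22 s[j]='c': π[22]=1 (border 'c')
j=23 s[j]='a': k: 1→0; π[23]=0 (border '')
j=24 s[j]='b': π[24]=0 (border '')
j=25 s[j]='a': π[25]=0 (border '')

[0, 0, 0, 0, 0, 0, 0, 1, 2, 3, 0, 0, 0, 0, 0, 1, 1, 1, 2, 1, 2, 0, 1, 0, 0, 0]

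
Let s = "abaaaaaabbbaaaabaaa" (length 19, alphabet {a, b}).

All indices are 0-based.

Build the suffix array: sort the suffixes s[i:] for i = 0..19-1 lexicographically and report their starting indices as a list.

sorted suffixes:
  #0 SA[0]=18  'a'
  #1 SA[1]=17  'aa'
  #2 SA[2]=16  'aaa'
  #3 SA[3]=2  'aaaaaabbbaaaabaaa'
  #4 SA[4]=3  'aaaaabbbaaaabaaa'
  #5 SA[5]=11  'aaaabaaa'
  #6 SA[6]=4  'aaaabbbaaaabaaa'
  #7 SA[7]=12  'aaabaaa'
  #8 SA[8]=5  'aaabbbaaaabaaa'
  #9 SA[9]=13  'aabaaa'
  #10 SA[10]=6  'aabbbaaaabaaa'
  #11 SA[11]=14  'abaaa'
  #12 SA[12]=0  'abaaaaaabbbaaaabaaa'
  #13 SA[13]=7  'abbbaaaabaaa'
  #14 SA[14]=15  'baaa'
  #15 SA[15]=1  'baaaaaabbbaaaabaaa'
  #16 SA[16]=10  'baaaabaaa'
  #17 SA[17]=9  'bbaaaabaaa'
  #18 SA[18]=8  'bbbaaaabaaa'

[18, 17, 16, 2, 3, 11, 4, 12, 5, 13, 6, 14, 0, 7, 15, 1, 10, 9, 8]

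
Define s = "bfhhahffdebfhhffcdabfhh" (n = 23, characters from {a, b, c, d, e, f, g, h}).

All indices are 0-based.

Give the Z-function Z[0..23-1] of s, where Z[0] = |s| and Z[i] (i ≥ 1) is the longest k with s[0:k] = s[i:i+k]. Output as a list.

[23, 0, 0, 0, 0, 0, 0, 0, 0, 0, 4, 0, 0, 0, 0, 0, 0, 0, 0, 4, 0, 0, 0]

Z[0]=23
i=1: i≥r, start 0; Z[1]=0
i=2: i≥r, start 0; Z[2]=0
i=3: i≥r, start 0; Z[3]=0
i=4: i≥r, start 0; Z[4]=0
i=5: i≥r, start 0; Z[5]=0
i=6: i≥r, start 0; Z[6]=0
i=7: i≥r, start 0; Z[7]=0
i=8: i≥r, start 0; Z[8]=0
i=9: i≥r, start 0; Z[9]=0
i=10: i≥r, start 0; Z[10]=4 scan→box=[10,14)
i=11: min(r-i=3, Z[1]=0)=0; Z[11]=0
i=12: min(r-i=2, Z[2]=0)=0; Z[12]=0
i=13: min(r-i=1, Z[3]=0)=0; Z[13]=0
i=14: i≥r, start 0; Z[14]=0
i=15: i≥r, start 0; Z[15]=0
i=16: i≥r, start 0; Z[16]=0
i=17: i≥r, start 0; Z[17]=0
i=18: i≥r, start 0; Z[18]=0
i=19: i≥r, start 0; Z[19]=4 scan→box=[19,23)
i=20: min(r-i=3, Z[1]=0)=0; Z[20]=0
i=21: min(r-i=2, Z[2]=0)=0; Z[21]=0
i=22: min(r-i=1, Z[3]=0)=0; Z[22]=0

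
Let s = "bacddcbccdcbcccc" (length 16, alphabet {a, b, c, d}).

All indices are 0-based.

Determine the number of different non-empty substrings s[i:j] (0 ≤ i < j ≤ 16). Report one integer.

sorted suffixes:
  #0 SA[0]=1  'acddcbccdcbcccc'
  #1 SA[1]=0  'bacddcbccdcbcccc'
  #2 SA[2]=11  'bcccc'
  #3 SA[3]=6  'bccdcbcccc'
  #4 SA[4]=15  'c'
  #5 SA[5]=10  'cbcccc'
  #6 SA[6]=5  'cbccdcbcccc'
  #7 SA[7]=14  'cc'
  #8 SA[8]=13  'ccc'
  #9 SA[9]=12  'cccc'
  #10 SA[10]=7  'ccdcbcccc'
  #11 SA[11]=8  'cdcbcccc'
  #12 SA[12]=2  'cddcbccdcbcccc'
  #13 SA[13]=9  'dcbcccc'
  #14 SA[14]=4  'dcbccdcbcccc'
  #15 SA[15]=3  'ddcbccdcbcccc'

SA = [1, 0, 11, 6, 15, 10, 5, 14, 13, 12, 7, 8, 2, 9, 4, 3]
i: (SA[i-1],SA[i]) lcp shared
  1: (1,0) 0 ''
  2: (0,11) 1 'b'
  3: (11,6) 3 'bcc'
  4: (6,15) 0 ''
  5: (15,10) 1 'c'
  6: (10,5) 4 'cbcc'
  7: (5,14) 1 'c'
  8: (14,13) 2 'cc'
  9: (13,12) 3 'ccc'
  10: (12,7) 2 'cc'
  11: (7,8) 1 'c'
  12: (8,2) 2 'cd'
  13: (2,9) 0 ''
  14: (9,4) 5 'dcbcc'
  15: (4,3) 1 'd'

n(n+1)/2 = 16·17/2 = 136
Σ LCP = 0 + 0 + 1 + 3 + 0 + 1 + 4 + 1 + 2 + 3 + 2 + 1 + 2 + 0 + 5 + 1 = 26
distinct = 136 − 26 = 110

110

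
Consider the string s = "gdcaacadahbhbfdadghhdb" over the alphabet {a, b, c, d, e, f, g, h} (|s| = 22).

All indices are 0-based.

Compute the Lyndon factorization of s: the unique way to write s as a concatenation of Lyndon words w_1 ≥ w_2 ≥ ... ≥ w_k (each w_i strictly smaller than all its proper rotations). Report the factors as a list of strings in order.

emit factor 1: 'g' (i=0, period=1)
emit factor 2: 'd' (i=1, period=1)
emit factor 3: 'c' (i=2, period=1)
emit factor 4: 'aacadahbhbfdadghhdb' (i=3, period=19)

["g", "d", "c", "aacadahbhbfdadghhdb"]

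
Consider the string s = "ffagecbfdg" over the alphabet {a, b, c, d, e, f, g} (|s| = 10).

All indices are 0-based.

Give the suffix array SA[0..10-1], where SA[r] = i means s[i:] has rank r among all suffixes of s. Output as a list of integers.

[2, 6, 5, 8, 4, 1, 7, 0, 9, 3]

rank | idx | suffix
   0 |   2 | agecbfdg
   1 |   6 | bfdg
   2 |   5 | cbfdg
   3 |   8 | dg
   4 |   4 | ecbfdg
   5 |   1 | fagecbfdg
   6 |   7 | fdg
   7 |   0 | ffagecbfdg
   8 |   9 | g
   9 |   3 | gecbfdg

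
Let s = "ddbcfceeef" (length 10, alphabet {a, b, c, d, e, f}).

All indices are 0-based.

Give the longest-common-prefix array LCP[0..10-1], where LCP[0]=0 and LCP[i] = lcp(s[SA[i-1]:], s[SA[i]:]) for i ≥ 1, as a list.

rank | idx | suffix
   0 |   2 | bcfceeef
   1 |   5 | ceeef
   2 |   3 | cfceeef
   3 |   1 | dbcfceeef
   4 |   0 | ddbcfceeef
   5 |   6 | eeef
   6 |   7 | eef
   7 |   8 | ef
   8 |   9 | f
   9 |   4 | fceeef

SA = [2, 5, 3, 1, 0, 6, 7, 8, 9, 4]
rank  pair      lcp
   1  s[2:],s[5:]  0  ''
   2  s[5:],s[3:]  1  'c'
   3  s[3:],s[1:]  0  ''
   4  s[1:],s[0:]  1  'd'
   5  s[0:],s[6:]  0  ''
   6  s[6:],s[7:]  2  'ee'
   7  s[7:],s[8:]  1  'e'
   8  s[8:],s[9:]  0  ''
   9  s[9:],s[4:]  1  'f'

[0, 0, 1, 0, 1, 0, 2, 1, 0, 1]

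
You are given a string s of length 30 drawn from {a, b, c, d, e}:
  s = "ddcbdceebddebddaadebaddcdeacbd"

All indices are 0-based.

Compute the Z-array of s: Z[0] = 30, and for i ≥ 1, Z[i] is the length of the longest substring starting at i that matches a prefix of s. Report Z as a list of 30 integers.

Z[0]=30
i=1: outside box; Z[1]=1 grow→box=[1,2)
i=2: outside box; Z[2]=0
i=3: outside box; Z[3]=0
i=4: outside box; Z[4]=1 grow→box=[4,5)
i=5: outside box; Z[5]=0
i=6: outside box; Z[6]=0
i=7: outside box; Z[7]=0
i=8: outside box; Z[8]=0
i=9: outside box; Z[9]=2 grow→box=[9,11)
i=10: min(r-i=1, Z[1]=1)=1; Z[10]=1
i=11: outside box; Z[11]=0
i=12: outside box; Z[12]=0
i=13: outside box; Z[13]=2 grow→box=[13,15)
i=14: min(r-i=1, Z[1]=1)=1; Z[14]=1
i=15: outside box; Z[15]=0
i=16: outside box; Z[16]=0
i=17: outside box; Z[17]=1 grow→box=[17,18)
i=18: outside box; Z[18]=0
i=19: outside box; Z[19]=0
i=20: outside box; Z[20]=0
i=21: outside box; Z[21]=3 grow→box=[21,24)
i=22: min(r-i=2, Z[1]=1)=1; Z[22]=1
i=23: min(r-i=1, Z[2]=0)=0; Z[23]=0
i=24: outside box; Z[24]=1 grow→box=[24,25)
i=25: outside box; Z[25]=0
i=26: outside box; Z[26]=0
i=27: outside box; Z[27]=0
i=28: outside box; Z[28]=0
i=29: outside box; Z[29]=1 grow→box=[29,30)

[30, 1, 0, 0, 1, 0, 0, 0, 0, 2, 1, 0, 0, 2, 1, 0, 0, 1, 0, 0, 0, 3, 1, 0, 1, 0, 0, 0, 0, 1]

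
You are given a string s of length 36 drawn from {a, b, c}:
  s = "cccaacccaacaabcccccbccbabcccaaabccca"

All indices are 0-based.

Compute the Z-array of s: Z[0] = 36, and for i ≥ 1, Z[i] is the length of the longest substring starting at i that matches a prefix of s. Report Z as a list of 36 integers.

[36, 2, 1, 0, 0, 6, 2, 1, 0, 0, 1, 0, 0, 0, 3, 3, 3, 2, 1, 0, 2, 1, 0, 0, 0, 5, 2, 1, 0, 0, 0, 0, 4, 2, 1, 0]

Z[0]=36
i=1: outside box; Z[1]=2 scan→box=[1,3)
i=2: min(r-i=1, Z[1]=2)=1; Z[2]=1
i=3: outside box; Z[3]=0
i=4: outside box; Z[4]=0
i=5: outside box; Z[5]=6 scan→box=[5,11)
i=6: min(r-i=5, Z[1]=2)=2; Z[6]=2
i=7: min(r-i=4, Z[2]=1)=1; Z[7]=1
i=8: min(r-i=3, Z[3]=0)=0; Z[8]=0
i=9: min(r-i=2, Z[4]=0)=0; Z[9]=0
i=10: min(r-i=1, Z[5]=6)=1; Z[10]=1
i=11: outside box; Z[11]=0
i=12: outside box; Z[12]=0
i=13: outside box; Z[13]=0
i=14: outside box; Z[14]=3 scan→box=[14,17)
i=15: min(r-i=2, Z[1]=2)=2; Z[15]=3 scan→box=[15,18)
i=16: min(r-i=2, Z[1]=2)=2; Z[16]=3 scan→box=[16,19)
i=17: min(r-i=2, Z[1]=2)=2; Z[17]=2
i=18: min(r-i=1, Z[2]=1)=1; Z[18]=1
i=19: outside box; Z[19]=0
i=20: outside box; Z[20]=2 scan→box=[20,22)
i=21: min(r-i=1, Z[1]=2)=1; Z[21]=1
i=22: outside box; Z[22]=0
i=23: outside box; Z[23]=0
i=24: outside box; Z[24]=0
i=25: outside box; Z[25]=5 scan→box=[25,30)
i=26: min(r-i=4, Z[1]=2)=2; Z[26]=2
i=27: min(r-i=3, Z[2]=1)=1; Z[27]=1
i=28: min(r-i=2, Z[3]=0)=0; Z[28]=0
i=29: min(r-i=1, Z[4]=0)=0; Z[29]=0
i=30: outside box; Z[30]=0
i=31: outside box; Z[31]=0
i=32: outside box; Z[32]=4 scan→box=[32,36)
i=33: min(r-i=3, Z[1]=2)=2; Z[33]=2
i=34: min(r-i=2, Z[2]=1)=1; Z[34]=1
i=35: min(r-i=1, Z[3]=0)=0; Z[35]=0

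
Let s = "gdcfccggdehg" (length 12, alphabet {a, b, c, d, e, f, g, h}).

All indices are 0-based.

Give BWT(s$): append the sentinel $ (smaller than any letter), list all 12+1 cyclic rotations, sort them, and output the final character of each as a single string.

gfdcggdch$gce

rank  rotation       last
    0  $gdcfccggdehg  g
    1  ccggdehg$gdcf  f
    2  cfccggdehg$gd  d
    3  cggdehg$gdcfc  c
    4  dcfccggdehg$g  g
    5  dehg$gdcfccgg  g
    6  ehg$gdcfccggd  d
    7  fccggdehg$gdc  c
    8  g$gdcfccggdeh  h
    9  gdcfccggdehg$  $
   10  gdehg$gdcfccg  g
   11  ggdehg$gdcfcc  c
   12  hg$gdcfccggde  e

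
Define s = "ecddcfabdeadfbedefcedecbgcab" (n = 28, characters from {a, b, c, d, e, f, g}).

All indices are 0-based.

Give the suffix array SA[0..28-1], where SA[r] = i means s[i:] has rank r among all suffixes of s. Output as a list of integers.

sorted suffixes:
  #0 SA[0]=26  'ab'
  #1 SA[1]=6  'abdeadfbedefcedecbgcab'
  #2 SA[2]=10  'adfbedefcedecbgcab'
  #3 SA[3]=27  'b'
  #4 SA[4]=7  'bdeadfbedefcedecbgcab'
  #5 SA[5]=13  'bedefcedecbgcab'
  #6 SA[6]=23  'bgcab'
  #7 SA[7]=25  'cab'
  #8 SA[8]=22  'cbgcab'
  #9 SA[9]=1  'cddcfabdeadfbedefcedecbgcab'
  #10 SA[10]=18  'cedecbgcab'
  #11 SA[11]=4  'cfabdeadfbedefcedecbgcab'
  #12 SA[12]=3  'dcfabdeadfbedefcedecbgcab'
  #13 SA[13]=2  'ddcfabdeadfbedefcedecbgcab'
  #14 SA[14]=8  'deadfbedefcedecbgcab'
  #15 SA[15]=20  'decbgcab'
  #16 SA[16]=15  'defcedecbgcab'
  #17 SA[17]=11  'dfbedefcedecbgcab'
  #18 SA[18]=9  'eadfbedefcedecbgcab'
  #19 SA[19]=21  'ecbgcab'
  #20 SA[20]=0  'ecddcfabdeadfbedefcedecbgcab'
  #21 SA[21]=19  'edecbgcab'
  #22 SA[22]=14  'edefcedecbgcab'
  #23 SA[23]=16  'efcedecbgcab'
  #24 SA[24]=5  'fabdeadfbedefcedecbgcab'
  #25 SA[25]=12  'fbedefcedecbgcab'
  #26 SA[26]=17  'fcedecbgcab'
  #27 SA[27]=24  'gcab'

[26, 6, 10, 27, 7, 13, 23, 25, 22, 1, 18, 4, 3, 2, 8, 20, 15, 11, 9, 21, 0, 19, 14, 16, 5, 12, 17, 24]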